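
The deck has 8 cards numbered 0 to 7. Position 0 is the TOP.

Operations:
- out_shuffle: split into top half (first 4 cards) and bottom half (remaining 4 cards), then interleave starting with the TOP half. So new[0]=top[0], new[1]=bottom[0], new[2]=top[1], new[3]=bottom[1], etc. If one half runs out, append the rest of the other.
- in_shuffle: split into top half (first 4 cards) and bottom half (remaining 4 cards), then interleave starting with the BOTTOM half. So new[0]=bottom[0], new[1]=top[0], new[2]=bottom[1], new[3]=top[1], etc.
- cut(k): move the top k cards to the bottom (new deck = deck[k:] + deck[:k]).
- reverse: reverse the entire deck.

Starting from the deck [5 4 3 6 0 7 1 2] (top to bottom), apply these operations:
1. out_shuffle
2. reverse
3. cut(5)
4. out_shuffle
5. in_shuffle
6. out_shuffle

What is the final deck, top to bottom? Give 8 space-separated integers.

Answer: 5 2 4 0 3 7 6 1

Derivation:
After op 1 (out_shuffle): [5 0 4 7 3 1 6 2]
After op 2 (reverse): [2 6 1 3 7 4 0 5]
After op 3 (cut(5)): [4 0 5 2 6 1 3 7]
After op 4 (out_shuffle): [4 6 0 1 5 3 2 7]
After op 5 (in_shuffle): [5 4 3 6 2 0 7 1]
After op 6 (out_shuffle): [5 2 4 0 3 7 6 1]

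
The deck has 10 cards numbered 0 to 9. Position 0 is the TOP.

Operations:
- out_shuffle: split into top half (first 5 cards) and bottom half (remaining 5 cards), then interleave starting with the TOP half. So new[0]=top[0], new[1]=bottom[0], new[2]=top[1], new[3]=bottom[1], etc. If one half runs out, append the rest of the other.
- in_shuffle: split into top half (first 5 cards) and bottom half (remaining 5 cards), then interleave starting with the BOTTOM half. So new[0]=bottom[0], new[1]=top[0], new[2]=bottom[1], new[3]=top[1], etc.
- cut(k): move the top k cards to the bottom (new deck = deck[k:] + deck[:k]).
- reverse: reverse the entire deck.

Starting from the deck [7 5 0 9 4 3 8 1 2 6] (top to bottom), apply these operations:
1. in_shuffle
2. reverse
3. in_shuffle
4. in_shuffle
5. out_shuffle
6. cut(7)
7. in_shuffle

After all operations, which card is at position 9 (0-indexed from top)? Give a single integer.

Answer: 5

Derivation:
After op 1 (in_shuffle): [3 7 8 5 1 0 2 9 6 4]
After op 2 (reverse): [4 6 9 2 0 1 5 8 7 3]
After op 3 (in_shuffle): [1 4 5 6 8 9 7 2 3 0]
After op 4 (in_shuffle): [9 1 7 4 2 5 3 6 0 8]
After op 5 (out_shuffle): [9 5 1 3 7 6 4 0 2 8]
After op 6 (cut(7)): [0 2 8 9 5 1 3 7 6 4]
After op 7 (in_shuffle): [1 0 3 2 7 8 6 9 4 5]
Position 9: card 5.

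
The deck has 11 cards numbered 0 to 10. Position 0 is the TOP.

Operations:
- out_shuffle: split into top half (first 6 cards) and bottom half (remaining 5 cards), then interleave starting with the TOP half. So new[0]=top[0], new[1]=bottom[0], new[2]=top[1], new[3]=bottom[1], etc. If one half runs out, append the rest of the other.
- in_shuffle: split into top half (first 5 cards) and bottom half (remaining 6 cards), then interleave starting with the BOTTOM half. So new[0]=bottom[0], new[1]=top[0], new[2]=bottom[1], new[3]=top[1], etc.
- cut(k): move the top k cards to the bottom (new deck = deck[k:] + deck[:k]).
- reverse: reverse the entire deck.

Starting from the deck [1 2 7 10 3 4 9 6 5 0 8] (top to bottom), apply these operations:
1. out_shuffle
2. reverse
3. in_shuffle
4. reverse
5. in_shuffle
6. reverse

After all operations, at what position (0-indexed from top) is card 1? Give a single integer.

After op 1 (out_shuffle): [1 9 2 6 7 5 10 0 3 8 4]
After op 2 (reverse): [4 8 3 0 10 5 7 6 2 9 1]
After op 3 (in_shuffle): [5 4 7 8 6 3 2 0 9 10 1]
After op 4 (reverse): [1 10 9 0 2 3 6 8 7 4 5]
After op 5 (in_shuffle): [3 1 6 10 8 9 7 0 4 2 5]
After op 6 (reverse): [5 2 4 0 7 9 8 10 6 1 3]
Card 1 is at position 9.

Answer: 9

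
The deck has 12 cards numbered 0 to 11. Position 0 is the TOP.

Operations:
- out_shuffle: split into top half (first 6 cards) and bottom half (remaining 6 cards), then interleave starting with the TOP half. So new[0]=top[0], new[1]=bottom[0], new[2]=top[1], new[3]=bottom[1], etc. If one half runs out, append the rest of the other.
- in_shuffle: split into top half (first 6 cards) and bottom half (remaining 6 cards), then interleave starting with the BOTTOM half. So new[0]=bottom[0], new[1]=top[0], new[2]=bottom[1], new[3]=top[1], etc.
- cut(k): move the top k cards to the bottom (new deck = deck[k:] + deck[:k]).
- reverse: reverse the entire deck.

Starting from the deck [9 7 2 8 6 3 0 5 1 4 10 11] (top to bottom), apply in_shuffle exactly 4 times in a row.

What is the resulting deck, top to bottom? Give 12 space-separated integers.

After op 1 (in_shuffle): [0 9 5 7 1 2 4 8 10 6 11 3]
After op 2 (in_shuffle): [4 0 8 9 10 5 6 7 11 1 3 2]
After op 3 (in_shuffle): [6 4 7 0 11 8 1 9 3 10 2 5]
After op 4 (in_shuffle): [1 6 9 4 3 7 10 0 2 11 5 8]

Answer: 1 6 9 4 3 7 10 0 2 11 5 8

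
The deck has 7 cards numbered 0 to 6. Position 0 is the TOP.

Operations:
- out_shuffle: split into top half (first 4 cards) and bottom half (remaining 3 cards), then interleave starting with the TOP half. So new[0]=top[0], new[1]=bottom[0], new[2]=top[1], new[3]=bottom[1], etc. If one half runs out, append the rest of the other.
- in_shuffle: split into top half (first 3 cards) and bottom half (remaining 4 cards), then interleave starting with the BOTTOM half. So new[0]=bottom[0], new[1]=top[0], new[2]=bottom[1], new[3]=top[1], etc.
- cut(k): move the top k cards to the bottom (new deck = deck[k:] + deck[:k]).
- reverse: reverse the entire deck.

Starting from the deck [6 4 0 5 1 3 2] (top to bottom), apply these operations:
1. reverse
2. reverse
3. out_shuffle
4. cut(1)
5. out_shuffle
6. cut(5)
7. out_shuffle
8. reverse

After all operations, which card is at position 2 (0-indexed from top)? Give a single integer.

After op 1 (reverse): [2 3 1 5 0 4 6]
After op 2 (reverse): [6 4 0 5 1 3 2]
After op 3 (out_shuffle): [6 1 4 3 0 2 5]
After op 4 (cut(1)): [1 4 3 0 2 5 6]
After op 5 (out_shuffle): [1 2 4 5 3 6 0]
After op 6 (cut(5)): [6 0 1 2 4 5 3]
After op 7 (out_shuffle): [6 4 0 5 1 3 2]
After op 8 (reverse): [2 3 1 5 0 4 6]
Position 2: card 1.

Answer: 1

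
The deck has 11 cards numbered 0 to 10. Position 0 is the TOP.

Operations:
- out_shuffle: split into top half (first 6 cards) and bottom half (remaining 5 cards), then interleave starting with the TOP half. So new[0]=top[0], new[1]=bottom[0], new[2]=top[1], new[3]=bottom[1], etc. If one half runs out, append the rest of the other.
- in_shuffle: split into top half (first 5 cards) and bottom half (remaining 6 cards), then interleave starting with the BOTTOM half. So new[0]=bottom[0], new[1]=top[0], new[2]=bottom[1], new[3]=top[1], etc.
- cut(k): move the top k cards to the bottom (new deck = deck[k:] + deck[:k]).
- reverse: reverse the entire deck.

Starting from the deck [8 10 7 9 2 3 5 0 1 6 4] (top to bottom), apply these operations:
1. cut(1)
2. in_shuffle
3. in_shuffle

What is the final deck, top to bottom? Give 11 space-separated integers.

Answer: 9 5 6 10 2 0 4 7 3 1 8

Derivation:
After op 1 (cut(1)): [10 7 9 2 3 5 0 1 6 4 8]
After op 2 (in_shuffle): [5 10 0 7 1 9 6 2 4 3 8]
After op 3 (in_shuffle): [9 5 6 10 2 0 4 7 3 1 8]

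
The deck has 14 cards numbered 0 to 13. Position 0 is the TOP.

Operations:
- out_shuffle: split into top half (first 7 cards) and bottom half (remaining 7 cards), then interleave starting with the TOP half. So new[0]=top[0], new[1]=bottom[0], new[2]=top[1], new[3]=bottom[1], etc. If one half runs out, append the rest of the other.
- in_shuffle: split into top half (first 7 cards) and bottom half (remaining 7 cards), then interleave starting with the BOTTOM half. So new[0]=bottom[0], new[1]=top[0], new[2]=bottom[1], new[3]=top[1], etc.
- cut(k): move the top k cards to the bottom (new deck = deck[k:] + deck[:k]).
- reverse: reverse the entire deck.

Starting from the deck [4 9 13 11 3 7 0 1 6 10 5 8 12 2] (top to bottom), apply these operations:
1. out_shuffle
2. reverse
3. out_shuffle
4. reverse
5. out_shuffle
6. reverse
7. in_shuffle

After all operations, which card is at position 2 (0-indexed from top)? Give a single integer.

After op 1 (out_shuffle): [4 1 9 6 13 10 11 5 3 8 7 12 0 2]
After op 2 (reverse): [2 0 12 7 8 3 5 11 10 13 6 9 1 4]
After op 3 (out_shuffle): [2 11 0 10 12 13 7 6 8 9 3 1 5 4]
After op 4 (reverse): [4 5 1 3 9 8 6 7 13 12 10 0 11 2]
After op 5 (out_shuffle): [4 7 5 13 1 12 3 10 9 0 8 11 6 2]
After op 6 (reverse): [2 6 11 8 0 9 10 3 12 1 13 5 7 4]
After op 7 (in_shuffle): [3 2 12 6 1 11 13 8 5 0 7 9 4 10]
Position 2: card 12.

Answer: 12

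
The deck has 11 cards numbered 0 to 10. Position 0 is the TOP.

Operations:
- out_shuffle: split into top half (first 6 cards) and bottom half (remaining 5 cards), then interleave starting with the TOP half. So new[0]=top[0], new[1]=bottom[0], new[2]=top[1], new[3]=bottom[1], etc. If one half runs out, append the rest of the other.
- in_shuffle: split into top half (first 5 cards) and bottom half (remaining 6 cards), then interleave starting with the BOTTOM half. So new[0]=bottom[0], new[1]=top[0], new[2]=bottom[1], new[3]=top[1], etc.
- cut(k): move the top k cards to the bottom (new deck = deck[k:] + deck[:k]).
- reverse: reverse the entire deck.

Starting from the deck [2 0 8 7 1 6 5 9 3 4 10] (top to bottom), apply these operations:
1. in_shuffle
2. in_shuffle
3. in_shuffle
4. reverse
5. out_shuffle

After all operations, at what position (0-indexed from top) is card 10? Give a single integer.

After op 1 (in_shuffle): [6 2 5 0 9 8 3 7 4 1 10]
After op 2 (in_shuffle): [8 6 3 2 7 5 4 0 1 9 10]
After op 3 (in_shuffle): [5 8 4 6 0 3 1 2 9 7 10]
After op 4 (reverse): [10 7 9 2 1 3 0 6 4 8 5]
After op 5 (out_shuffle): [10 0 7 6 9 4 2 8 1 5 3]
Card 10 is at position 0.

Answer: 0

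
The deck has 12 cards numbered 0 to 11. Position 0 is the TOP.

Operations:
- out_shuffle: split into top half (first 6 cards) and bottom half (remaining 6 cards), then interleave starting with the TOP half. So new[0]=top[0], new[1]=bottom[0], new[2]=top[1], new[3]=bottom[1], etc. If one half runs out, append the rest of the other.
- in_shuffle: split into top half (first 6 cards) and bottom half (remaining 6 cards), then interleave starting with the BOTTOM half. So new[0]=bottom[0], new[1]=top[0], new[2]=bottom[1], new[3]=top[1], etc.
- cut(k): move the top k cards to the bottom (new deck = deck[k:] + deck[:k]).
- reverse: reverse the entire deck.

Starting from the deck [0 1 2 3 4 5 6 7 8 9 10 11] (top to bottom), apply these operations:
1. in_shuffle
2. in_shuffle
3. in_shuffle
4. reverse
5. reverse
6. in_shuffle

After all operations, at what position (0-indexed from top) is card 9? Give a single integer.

After op 1 (in_shuffle): [6 0 7 1 8 2 9 3 10 4 11 5]
After op 2 (in_shuffle): [9 6 3 0 10 7 4 1 11 8 5 2]
After op 3 (in_shuffle): [4 9 1 6 11 3 8 0 5 10 2 7]
After op 4 (reverse): [7 2 10 5 0 8 3 11 6 1 9 4]
After op 5 (reverse): [4 9 1 6 11 3 8 0 5 10 2 7]
After op 6 (in_shuffle): [8 4 0 9 5 1 10 6 2 11 7 3]
Card 9 is at position 3.

Answer: 3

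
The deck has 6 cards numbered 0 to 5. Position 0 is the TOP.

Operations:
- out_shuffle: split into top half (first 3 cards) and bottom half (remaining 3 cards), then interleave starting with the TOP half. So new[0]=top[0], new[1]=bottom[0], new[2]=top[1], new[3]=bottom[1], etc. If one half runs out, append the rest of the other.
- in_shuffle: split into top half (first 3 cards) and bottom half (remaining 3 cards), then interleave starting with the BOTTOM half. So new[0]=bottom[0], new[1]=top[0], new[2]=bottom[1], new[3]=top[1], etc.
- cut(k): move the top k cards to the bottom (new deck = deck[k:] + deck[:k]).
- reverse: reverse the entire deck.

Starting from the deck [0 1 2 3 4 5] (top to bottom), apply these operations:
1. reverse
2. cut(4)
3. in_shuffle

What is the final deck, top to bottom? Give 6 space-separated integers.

After op 1 (reverse): [5 4 3 2 1 0]
After op 2 (cut(4)): [1 0 5 4 3 2]
After op 3 (in_shuffle): [4 1 3 0 2 5]

Answer: 4 1 3 0 2 5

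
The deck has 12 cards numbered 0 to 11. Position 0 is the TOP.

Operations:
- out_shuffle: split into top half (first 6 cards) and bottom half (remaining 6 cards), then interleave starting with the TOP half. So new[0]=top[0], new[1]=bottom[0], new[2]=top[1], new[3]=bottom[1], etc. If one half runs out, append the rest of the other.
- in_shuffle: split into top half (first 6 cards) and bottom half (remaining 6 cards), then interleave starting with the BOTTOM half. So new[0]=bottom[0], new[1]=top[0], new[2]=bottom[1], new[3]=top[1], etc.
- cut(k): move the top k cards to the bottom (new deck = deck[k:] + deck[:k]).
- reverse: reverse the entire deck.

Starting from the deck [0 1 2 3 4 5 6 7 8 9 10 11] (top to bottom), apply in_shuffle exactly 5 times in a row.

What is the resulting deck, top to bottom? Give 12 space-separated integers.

Answer: 10 8 6 4 2 0 11 9 7 5 3 1

Derivation:
After op 1 (in_shuffle): [6 0 7 1 8 2 9 3 10 4 11 5]
After op 2 (in_shuffle): [9 6 3 0 10 7 4 1 11 8 5 2]
After op 3 (in_shuffle): [4 9 1 6 11 3 8 0 5 10 2 7]
After op 4 (in_shuffle): [8 4 0 9 5 1 10 6 2 11 7 3]
After op 5 (in_shuffle): [10 8 6 4 2 0 11 9 7 5 3 1]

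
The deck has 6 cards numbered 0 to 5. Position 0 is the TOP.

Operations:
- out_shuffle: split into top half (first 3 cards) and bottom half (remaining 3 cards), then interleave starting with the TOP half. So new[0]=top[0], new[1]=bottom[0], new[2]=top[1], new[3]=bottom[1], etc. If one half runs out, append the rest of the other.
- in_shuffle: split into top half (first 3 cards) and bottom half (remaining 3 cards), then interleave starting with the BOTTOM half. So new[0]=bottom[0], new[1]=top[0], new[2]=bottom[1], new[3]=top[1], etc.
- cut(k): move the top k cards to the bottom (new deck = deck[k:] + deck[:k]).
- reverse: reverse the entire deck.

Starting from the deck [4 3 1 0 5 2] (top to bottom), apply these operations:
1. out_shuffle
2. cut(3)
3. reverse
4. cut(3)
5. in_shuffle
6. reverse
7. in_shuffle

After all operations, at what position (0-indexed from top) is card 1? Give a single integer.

Answer: 5

Derivation:
After op 1 (out_shuffle): [4 0 3 5 1 2]
After op 2 (cut(3)): [5 1 2 4 0 3]
After op 3 (reverse): [3 0 4 2 1 5]
After op 4 (cut(3)): [2 1 5 3 0 4]
After op 5 (in_shuffle): [3 2 0 1 4 5]
After op 6 (reverse): [5 4 1 0 2 3]
After op 7 (in_shuffle): [0 5 2 4 3 1]
Card 1 is at position 5.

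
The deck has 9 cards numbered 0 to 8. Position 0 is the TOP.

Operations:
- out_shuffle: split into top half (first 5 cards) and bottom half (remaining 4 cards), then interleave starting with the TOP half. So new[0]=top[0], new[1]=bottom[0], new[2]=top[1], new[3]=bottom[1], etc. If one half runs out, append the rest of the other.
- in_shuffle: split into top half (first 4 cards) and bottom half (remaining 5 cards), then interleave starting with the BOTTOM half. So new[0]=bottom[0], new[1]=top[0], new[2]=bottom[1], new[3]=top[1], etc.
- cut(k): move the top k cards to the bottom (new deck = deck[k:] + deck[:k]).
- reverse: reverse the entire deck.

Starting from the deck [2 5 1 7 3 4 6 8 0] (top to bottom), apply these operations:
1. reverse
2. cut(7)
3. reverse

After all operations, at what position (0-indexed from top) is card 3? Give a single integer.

After op 1 (reverse): [0 8 6 4 3 7 1 5 2]
After op 2 (cut(7)): [5 2 0 8 6 4 3 7 1]
After op 3 (reverse): [1 7 3 4 6 8 0 2 5]
Card 3 is at position 2.

Answer: 2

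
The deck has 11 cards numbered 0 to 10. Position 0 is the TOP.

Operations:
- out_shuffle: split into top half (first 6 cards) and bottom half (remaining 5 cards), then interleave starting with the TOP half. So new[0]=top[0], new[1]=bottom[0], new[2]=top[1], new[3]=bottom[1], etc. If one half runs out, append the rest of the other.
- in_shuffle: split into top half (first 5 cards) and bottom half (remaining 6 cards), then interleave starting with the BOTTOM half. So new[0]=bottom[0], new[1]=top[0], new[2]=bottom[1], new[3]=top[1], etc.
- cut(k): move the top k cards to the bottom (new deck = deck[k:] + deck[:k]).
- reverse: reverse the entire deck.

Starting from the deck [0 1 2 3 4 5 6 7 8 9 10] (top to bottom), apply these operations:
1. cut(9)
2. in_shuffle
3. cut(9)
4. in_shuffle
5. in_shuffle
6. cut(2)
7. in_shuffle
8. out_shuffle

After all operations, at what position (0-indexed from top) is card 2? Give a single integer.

After op 1 (cut(9)): [9 10 0 1 2 3 4 5 6 7 8]
After op 2 (in_shuffle): [3 9 4 10 5 0 6 1 7 2 8]
After op 3 (cut(9)): [2 8 3 9 4 10 5 0 6 1 7]
After op 4 (in_shuffle): [10 2 5 8 0 3 6 9 1 4 7]
After op 5 (in_shuffle): [3 10 6 2 9 5 1 8 4 0 7]
After op 6 (cut(2)): [6 2 9 5 1 8 4 0 7 3 10]
After op 7 (in_shuffle): [8 6 4 2 0 9 7 5 3 1 10]
After op 8 (out_shuffle): [8 7 6 5 4 3 2 1 0 10 9]
Card 2 is at position 6.

Answer: 6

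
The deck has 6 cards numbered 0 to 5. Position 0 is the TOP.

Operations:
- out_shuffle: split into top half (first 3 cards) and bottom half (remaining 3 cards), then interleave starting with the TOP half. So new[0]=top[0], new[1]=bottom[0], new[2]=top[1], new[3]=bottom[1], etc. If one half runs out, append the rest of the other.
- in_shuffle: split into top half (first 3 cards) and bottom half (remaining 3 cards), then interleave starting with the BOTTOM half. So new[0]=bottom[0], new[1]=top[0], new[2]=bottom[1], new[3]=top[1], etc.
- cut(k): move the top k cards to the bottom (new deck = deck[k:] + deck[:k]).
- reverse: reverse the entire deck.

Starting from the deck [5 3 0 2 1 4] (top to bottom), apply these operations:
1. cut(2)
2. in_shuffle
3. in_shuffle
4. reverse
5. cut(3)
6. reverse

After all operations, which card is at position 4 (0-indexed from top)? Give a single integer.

After op 1 (cut(2)): [0 2 1 4 5 3]
After op 2 (in_shuffle): [4 0 5 2 3 1]
After op 3 (in_shuffle): [2 4 3 0 1 5]
After op 4 (reverse): [5 1 0 3 4 2]
After op 5 (cut(3)): [3 4 2 5 1 0]
After op 6 (reverse): [0 1 5 2 4 3]
Position 4: card 4.

Answer: 4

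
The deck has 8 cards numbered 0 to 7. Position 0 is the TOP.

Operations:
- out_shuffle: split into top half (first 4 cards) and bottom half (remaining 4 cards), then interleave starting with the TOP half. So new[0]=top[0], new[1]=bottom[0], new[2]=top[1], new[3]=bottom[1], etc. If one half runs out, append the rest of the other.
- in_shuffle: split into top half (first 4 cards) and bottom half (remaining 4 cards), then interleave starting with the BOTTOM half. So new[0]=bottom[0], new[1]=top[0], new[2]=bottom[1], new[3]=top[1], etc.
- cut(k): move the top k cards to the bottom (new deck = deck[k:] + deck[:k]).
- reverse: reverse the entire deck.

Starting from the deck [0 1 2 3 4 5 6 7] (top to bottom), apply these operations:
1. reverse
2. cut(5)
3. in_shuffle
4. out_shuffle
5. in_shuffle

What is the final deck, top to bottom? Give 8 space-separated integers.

Answer: 5 6 3 4 1 2 7 0

Derivation:
After op 1 (reverse): [7 6 5 4 3 2 1 0]
After op 2 (cut(5)): [2 1 0 7 6 5 4 3]
After op 3 (in_shuffle): [6 2 5 1 4 0 3 7]
After op 4 (out_shuffle): [6 4 2 0 5 3 1 7]
After op 5 (in_shuffle): [5 6 3 4 1 2 7 0]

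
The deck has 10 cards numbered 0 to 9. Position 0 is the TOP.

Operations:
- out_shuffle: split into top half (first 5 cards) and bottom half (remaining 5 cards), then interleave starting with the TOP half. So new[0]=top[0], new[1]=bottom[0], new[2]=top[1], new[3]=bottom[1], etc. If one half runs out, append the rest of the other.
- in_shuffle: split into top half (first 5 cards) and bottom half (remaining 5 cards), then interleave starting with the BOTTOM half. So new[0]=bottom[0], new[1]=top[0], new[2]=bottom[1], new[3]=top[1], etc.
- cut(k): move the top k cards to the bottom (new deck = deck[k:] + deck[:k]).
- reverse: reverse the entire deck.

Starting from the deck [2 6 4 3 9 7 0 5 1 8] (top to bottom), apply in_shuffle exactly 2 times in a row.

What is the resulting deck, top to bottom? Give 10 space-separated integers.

Answer: 4 7 1 2 3 0 8 6 9 5

Derivation:
After op 1 (in_shuffle): [7 2 0 6 5 4 1 3 8 9]
After op 2 (in_shuffle): [4 7 1 2 3 0 8 6 9 5]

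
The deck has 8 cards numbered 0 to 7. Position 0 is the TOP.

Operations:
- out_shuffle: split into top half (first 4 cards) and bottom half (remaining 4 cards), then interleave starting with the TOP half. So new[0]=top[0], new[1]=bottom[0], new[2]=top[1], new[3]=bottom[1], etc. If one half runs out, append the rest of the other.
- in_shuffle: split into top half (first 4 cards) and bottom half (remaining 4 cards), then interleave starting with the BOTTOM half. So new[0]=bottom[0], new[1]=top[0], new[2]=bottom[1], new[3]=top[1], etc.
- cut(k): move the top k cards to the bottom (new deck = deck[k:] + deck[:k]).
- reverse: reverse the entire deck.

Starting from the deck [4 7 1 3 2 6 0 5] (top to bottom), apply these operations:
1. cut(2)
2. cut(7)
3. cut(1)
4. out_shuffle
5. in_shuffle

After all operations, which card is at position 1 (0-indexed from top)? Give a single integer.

Answer: 1

Derivation:
After op 1 (cut(2)): [1 3 2 6 0 5 4 7]
After op 2 (cut(7)): [7 1 3 2 6 0 5 4]
After op 3 (cut(1)): [1 3 2 6 0 5 4 7]
After op 4 (out_shuffle): [1 0 3 5 2 4 6 7]
After op 5 (in_shuffle): [2 1 4 0 6 3 7 5]
Position 1: card 1.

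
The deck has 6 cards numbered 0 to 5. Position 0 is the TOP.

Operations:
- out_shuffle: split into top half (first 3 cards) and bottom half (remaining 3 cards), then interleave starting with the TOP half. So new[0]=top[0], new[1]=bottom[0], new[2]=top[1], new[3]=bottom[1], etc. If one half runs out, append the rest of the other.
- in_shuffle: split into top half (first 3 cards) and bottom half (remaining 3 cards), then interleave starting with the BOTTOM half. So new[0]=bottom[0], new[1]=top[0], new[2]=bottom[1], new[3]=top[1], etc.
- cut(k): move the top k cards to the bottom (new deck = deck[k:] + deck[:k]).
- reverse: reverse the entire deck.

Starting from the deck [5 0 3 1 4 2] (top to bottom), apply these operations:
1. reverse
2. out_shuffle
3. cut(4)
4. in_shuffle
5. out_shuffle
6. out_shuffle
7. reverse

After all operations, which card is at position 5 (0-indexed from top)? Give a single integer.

After op 1 (reverse): [2 4 1 3 0 5]
After op 2 (out_shuffle): [2 3 4 0 1 5]
After op 3 (cut(4)): [1 5 2 3 4 0]
After op 4 (in_shuffle): [3 1 4 5 0 2]
After op 5 (out_shuffle): [3 5 1 0 4 2]
After op 6 (out_shuffle): [3 0 5 4 1 2]
After op 7 (reverse): [2 1 4 5 0 3]
Position 5: card 3.

Answer: 3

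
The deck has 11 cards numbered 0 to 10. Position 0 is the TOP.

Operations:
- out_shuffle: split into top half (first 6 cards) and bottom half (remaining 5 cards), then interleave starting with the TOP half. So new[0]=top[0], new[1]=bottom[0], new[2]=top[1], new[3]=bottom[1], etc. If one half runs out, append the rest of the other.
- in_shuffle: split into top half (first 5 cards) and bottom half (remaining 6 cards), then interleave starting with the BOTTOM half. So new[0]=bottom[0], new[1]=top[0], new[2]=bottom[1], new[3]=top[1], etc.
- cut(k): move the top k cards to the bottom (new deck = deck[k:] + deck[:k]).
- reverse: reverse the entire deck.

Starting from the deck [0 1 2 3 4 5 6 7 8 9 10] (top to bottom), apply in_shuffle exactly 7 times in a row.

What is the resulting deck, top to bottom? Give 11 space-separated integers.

After op 1 (in_shuffle): [5 0 6 1 7 2 8 3 9 4 10]
After op 2 (in_shuffle): [2 5 8 0 3 6 9 1 4 7 10]
After op 3 (in_shuffle): [6 2 9 5 1 8 4 0 7 3 10]
After op 4 (in_shuffle): [8 6 4 2 0 9 7 5 3 1 10]
After op 5 (in_shuffle): [9 8 7 6 5 4 3 2 1 0 10]
After op 6 (in_shuffle): [4 9 3 8 2 7 1 6 0 5 10]
After op 7 (in_shuffle): [7 4 1 9 6 3 0 8 5 2 10]

Answer: 7 4 1 9 6 3 0 8 5 2 10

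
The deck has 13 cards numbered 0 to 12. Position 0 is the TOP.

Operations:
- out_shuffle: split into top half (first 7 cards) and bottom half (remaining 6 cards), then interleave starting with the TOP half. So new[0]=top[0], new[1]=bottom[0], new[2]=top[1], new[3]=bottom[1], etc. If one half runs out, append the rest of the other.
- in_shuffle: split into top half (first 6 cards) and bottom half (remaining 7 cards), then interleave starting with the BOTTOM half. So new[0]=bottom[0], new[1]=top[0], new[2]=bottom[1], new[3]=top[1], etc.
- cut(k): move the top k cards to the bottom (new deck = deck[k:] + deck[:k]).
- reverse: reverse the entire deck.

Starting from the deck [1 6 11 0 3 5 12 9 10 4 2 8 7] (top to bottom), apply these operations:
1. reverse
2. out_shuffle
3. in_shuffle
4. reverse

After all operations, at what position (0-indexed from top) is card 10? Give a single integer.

After op 1 (reverse): [7 8 2 4 10 9 12 5 3 0 11 6 1]
After op 2 (out_shuffle): [7 5 8 3 2 0 4 11 10 6 9 1 12]
After op 3 (in_shuffle): [4 7 11 5 10 8 6 3 9 2 1 0 12]
After op 4 (reverse): [12 0 1 2 9 3 6 8 10 5 11 7 4]
Card 10 is at position 8.

Answer: 8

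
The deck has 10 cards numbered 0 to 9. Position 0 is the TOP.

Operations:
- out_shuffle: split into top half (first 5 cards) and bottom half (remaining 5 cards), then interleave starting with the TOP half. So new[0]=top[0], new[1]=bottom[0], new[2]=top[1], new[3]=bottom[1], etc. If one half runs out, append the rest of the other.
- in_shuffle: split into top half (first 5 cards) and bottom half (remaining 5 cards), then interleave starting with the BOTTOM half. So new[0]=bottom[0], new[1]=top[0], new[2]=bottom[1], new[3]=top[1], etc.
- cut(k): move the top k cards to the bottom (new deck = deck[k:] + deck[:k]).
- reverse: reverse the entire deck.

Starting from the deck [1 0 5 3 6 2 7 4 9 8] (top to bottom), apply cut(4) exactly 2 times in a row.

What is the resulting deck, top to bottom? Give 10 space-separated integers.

After op 1 (cut(4)): [6 2 7 4 9 8 1 0 5 3]
After op 2 (cut(4)): [9 8 1 0 5 3 6 2 7 4]

Answer: 9 8 1 0 5 3 6 2 7 4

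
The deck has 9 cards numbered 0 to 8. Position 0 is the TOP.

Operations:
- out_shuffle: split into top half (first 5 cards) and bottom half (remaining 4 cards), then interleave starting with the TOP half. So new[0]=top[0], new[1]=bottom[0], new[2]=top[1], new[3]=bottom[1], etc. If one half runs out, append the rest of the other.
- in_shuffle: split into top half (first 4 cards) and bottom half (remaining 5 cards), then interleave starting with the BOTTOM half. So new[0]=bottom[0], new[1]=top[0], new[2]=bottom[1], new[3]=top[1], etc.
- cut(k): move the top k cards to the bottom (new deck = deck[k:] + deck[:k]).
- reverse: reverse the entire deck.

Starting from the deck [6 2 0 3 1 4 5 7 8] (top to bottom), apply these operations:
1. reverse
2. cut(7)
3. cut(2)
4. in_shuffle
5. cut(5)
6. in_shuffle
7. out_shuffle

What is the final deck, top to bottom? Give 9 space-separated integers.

Answer: 1 4 5 7 8 6 2 0 3

Derivation:
After op 1 (reverse): [8 7 5 4 1 3 0 2 6]
After op 2 (cut(7)): [2 6 8 7 5 4 1 3 0]
After op 3 (cut(2)): [8 7 5 4 1 3 0 2 6]
After op 4 (in_shuffle): [1 8 3 7 0 5 2 4 6]
After op 5 (cut(5)): [5 2 4 6 1 8 3 7 0]
After op 6 (in_shuffle): [1 5 8 2 3 4 7 6 0]
After op 7 (out_shuffle): [1 4 5 7 8 6 2 0 3]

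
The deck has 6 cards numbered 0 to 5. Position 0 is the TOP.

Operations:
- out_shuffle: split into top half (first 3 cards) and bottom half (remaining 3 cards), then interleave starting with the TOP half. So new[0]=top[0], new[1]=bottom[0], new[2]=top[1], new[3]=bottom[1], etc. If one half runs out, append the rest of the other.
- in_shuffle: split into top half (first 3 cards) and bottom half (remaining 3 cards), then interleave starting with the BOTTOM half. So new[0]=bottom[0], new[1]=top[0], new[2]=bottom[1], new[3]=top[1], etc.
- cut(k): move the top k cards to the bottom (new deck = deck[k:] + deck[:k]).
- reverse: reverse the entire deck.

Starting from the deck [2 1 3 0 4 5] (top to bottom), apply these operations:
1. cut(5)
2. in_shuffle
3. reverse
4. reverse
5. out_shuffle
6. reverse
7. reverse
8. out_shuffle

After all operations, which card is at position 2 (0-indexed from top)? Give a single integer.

Answer: 2

Derivation:
After op 1 (cut(5)): [5 2 1 3 0 4]
After op 2 (in_shuffle): [3 5 0 2 4 1]
After op 3 (reverse): [1 4 2 0 5 3]
After op 4 (reverse): [3 5 0 2 4 1]
After op 5 (out_shuffle): [3 2 5 4 0 1]
After op 6 (reverse): [1 0 4 5 2 3]
After op 7 (reverse): [3 2 5 4 0 1]
After op 8 (out_shuffle): [3 4 2 0 5 1]
Position 2: card 2.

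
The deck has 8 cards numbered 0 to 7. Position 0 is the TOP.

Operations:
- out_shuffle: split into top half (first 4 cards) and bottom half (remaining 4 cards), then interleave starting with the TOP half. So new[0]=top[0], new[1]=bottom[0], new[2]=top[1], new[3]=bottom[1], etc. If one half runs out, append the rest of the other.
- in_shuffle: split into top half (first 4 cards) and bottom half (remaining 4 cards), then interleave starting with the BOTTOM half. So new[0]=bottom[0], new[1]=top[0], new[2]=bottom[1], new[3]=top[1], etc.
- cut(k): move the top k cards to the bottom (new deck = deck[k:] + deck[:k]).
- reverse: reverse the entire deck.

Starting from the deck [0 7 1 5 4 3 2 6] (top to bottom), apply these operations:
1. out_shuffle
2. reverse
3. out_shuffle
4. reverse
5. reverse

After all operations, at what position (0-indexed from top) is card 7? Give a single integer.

After op 1 (out_shuffle): [0 4 7 3 1 2 5 6]
After op 2 (reverse): [6 5 2 1 3 7 4 0]
After op 3 (out_shuffle): [6 3 5 7 2 4 1 0]
After op 4 (reverse): [0 1 4 2 7 5 3 6]
After op 5 (reverse): [6 3 5 7 2 4 1 0]
Card 7 is at position 3.

Answer: 3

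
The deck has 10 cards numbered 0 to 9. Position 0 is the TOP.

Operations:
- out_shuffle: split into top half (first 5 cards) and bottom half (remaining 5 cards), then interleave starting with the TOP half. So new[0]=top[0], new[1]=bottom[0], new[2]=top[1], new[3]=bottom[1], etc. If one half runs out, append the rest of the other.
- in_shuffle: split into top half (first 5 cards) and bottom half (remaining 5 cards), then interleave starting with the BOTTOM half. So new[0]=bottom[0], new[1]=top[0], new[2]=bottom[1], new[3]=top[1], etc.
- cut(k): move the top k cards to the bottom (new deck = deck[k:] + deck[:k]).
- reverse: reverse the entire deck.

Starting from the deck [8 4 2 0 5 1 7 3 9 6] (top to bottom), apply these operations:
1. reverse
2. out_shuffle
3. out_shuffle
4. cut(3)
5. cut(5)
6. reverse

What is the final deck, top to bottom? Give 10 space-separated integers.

After op 1 (reverse): [6 9 3 7 1 5 0 2 4 8]
After op 2 (out_shuffle): [6 5 9 0 3 2 7 4 1 8]
After op 3 (out_shuffle): [6 2 5 7 9 4 0 1 3 8]
After op 4 (cut(3)): [7 9 4 0 1 3 8 6 2 5]
After op 5 (cut(5)): [3 8 6 2 5 7 9 4 0 1]
After op 6 (reverse): [1 0 4 9 7 5 2 6 8 3]

Answer: 1 0 4 9 7 5 2 6 8 3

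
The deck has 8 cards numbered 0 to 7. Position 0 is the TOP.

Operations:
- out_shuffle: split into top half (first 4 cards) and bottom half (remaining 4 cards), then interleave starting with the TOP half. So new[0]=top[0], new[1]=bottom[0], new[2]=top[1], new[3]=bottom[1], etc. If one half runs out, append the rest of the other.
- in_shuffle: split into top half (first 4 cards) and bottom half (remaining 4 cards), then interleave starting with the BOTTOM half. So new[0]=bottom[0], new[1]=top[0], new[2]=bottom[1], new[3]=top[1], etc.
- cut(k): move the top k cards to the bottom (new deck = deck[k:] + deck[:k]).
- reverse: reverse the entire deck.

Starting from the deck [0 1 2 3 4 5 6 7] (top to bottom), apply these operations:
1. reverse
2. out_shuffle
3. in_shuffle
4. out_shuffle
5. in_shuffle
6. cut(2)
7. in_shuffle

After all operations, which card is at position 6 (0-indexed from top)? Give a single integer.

After op 1 (reverse): [7 6 5 4 3 2 1 0]
After op 2 (out_shuffle): [7 3 6 2 5 1 4 0]
After op 3 (in_shuffle): [5 7 1 3 4 6 0 2]
After op 4 (out_shuffle): [5 4 7 6 1 0 3 2]
After op 5 (in_shuffle): [1 5 0 4 3 7 2 6]
After op 6 (cut(2)): [0 4 3 7 2 6 1 5]
After op 7 (in_shuffle): [2 0 6 4 1 3 5 7]
Position 6: card 5.

Answer: 5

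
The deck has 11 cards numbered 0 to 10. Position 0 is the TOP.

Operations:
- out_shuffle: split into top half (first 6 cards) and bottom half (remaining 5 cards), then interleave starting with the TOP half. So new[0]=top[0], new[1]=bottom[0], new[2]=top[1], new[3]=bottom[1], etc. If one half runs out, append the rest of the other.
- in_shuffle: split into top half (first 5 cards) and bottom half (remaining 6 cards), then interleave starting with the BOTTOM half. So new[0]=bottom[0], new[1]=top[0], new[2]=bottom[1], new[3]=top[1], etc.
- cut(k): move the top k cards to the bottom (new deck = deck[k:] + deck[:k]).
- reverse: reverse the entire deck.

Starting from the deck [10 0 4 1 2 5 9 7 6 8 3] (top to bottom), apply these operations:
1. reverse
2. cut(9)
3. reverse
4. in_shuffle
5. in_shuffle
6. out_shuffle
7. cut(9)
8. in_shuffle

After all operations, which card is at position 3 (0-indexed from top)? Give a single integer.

Answer: 6

Derivation:
After op 1 (reverse): [3 8 6 7 9 5 2 1 4 0 10]
After op 2 (cut(9)): [0 10 3 8 6 7 9 5 2 1 4]
After op 3 (reverse): [4 1 2 5 9 7 6 8 3 10 0]
After op 4 (in_shuffle): [7 4 6 1 8 2 3 5 10 9 0]
After op 5 (in_shuffle): [2 7 3 4 5 6 10 1 9 8 0]
After op 6 (out_shuffle): [2 10 7 1 3 9 4 8 5 0 6]
After op 7 (cut(9)): [0 6 2 10 7 1 3 9 4 8 5]
After op 8 (in_shuffle): [1 0 3 6 9 2 4 10 8 7 5]
Position 3: card 6.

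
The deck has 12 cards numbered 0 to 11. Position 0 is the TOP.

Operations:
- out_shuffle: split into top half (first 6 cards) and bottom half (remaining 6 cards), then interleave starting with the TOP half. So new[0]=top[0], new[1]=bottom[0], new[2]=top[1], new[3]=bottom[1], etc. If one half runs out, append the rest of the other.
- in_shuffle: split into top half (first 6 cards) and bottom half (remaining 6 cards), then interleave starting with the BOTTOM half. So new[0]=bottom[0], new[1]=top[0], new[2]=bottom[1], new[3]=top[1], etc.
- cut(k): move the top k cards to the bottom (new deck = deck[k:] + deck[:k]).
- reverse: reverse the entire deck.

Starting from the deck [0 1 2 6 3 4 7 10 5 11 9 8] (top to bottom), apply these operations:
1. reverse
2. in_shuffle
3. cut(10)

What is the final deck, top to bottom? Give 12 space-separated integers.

After op 1 (reverse): [8 9 11 5 10 7 4 3 6 2 1 0]
After op 2 (in_shuffle): [4 8 3 9 6 11 2 5 1 10 0 7]
After op 3 (cut(10)): [0 7 4 8 3 9 6 11 2 5 1 10]

Answer: 0 7 4 8 3 9 6 11 2 5 1 10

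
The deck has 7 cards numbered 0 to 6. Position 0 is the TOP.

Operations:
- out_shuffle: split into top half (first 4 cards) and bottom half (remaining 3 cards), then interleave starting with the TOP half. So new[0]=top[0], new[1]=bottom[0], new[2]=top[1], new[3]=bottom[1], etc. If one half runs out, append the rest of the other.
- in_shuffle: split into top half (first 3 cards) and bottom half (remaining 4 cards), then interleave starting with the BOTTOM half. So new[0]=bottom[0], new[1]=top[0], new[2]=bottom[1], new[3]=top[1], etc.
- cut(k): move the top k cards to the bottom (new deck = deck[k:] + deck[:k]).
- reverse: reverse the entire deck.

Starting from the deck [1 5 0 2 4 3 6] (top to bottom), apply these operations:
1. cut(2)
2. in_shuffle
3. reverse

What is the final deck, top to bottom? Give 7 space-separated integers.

After op 1 (cut(2)): [0 2 4 3 6 1 5]
After op 2 (in_shuffle): [3 0 6 2 1 4 5]
After op 3 (reverse): [5 4 1 2 6 0 3]

Answer: 5 4 1 2 6 0 3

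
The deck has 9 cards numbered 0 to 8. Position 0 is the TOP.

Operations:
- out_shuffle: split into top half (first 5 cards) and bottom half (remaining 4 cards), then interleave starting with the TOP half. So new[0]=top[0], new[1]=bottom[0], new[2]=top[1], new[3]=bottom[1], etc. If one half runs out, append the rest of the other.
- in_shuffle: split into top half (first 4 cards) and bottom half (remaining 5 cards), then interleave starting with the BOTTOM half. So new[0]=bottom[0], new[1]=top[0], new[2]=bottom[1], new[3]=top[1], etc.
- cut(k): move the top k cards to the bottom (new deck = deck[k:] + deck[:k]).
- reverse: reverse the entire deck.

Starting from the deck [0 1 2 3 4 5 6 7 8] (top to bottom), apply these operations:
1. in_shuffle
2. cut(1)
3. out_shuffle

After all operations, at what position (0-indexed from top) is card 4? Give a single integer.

Answer: 7

Derivation:
After op 1 (in_shuffle): [4 0 5 1 6 2 7 3 8]
After op 2 (cut(1)): [0 5 1 6 2 7 3 8 4]
After op 3 (out_shuffle): [0 7 5 3 1 8 6 4 2]
Card 4 is at position 7.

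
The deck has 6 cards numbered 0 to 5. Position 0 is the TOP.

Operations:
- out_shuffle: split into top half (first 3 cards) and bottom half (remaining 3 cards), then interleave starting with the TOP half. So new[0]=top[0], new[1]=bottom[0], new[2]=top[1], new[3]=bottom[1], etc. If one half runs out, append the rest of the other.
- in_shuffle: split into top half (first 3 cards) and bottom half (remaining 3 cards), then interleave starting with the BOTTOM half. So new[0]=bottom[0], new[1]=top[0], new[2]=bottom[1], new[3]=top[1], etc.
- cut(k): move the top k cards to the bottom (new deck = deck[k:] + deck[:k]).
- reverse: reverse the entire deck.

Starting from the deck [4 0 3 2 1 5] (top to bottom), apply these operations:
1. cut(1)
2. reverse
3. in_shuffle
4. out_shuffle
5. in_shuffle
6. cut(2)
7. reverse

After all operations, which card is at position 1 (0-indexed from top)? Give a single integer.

After op 1 (cut(1)): [0 3 2 1 5 4]
After op 2 (reverse): [4 5 1 2 3 0]
After op 3 (in_shuffle): [2 4 3 5 0 1]
After op 4 (out_shuffle): [2 5 4 0 3 1]
After op 5 (in_shuffle): [0 2 3 5 1 4]
After op 6 (cut(2)): [3 5 1 4 0 2]
After op 7 (reverse): [2 0 4 1 5 3]
Position 1: card 0.

Answer: 0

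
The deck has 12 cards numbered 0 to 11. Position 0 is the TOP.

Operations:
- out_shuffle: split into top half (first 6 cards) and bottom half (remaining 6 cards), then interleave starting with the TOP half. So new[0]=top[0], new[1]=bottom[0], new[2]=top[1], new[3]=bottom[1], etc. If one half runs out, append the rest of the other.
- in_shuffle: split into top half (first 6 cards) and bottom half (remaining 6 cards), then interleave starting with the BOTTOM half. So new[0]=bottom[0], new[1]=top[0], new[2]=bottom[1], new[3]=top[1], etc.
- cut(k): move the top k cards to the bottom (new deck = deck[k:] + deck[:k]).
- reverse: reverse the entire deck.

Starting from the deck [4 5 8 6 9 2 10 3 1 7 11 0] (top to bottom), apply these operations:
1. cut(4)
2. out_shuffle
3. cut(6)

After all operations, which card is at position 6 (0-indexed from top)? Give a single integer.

After op 1 (cut(4)): [9 2 10 3 1 7 11 0 4 5 8 6]
After op 2 (out_shuffle): [9 11 2 0 10 4 3 5 1 8 7 6]
After op 3 (cut(6)): [3 5 1 8 7 6 9 11 2 0 10 4]
Position 6: card 9.

Answer: 9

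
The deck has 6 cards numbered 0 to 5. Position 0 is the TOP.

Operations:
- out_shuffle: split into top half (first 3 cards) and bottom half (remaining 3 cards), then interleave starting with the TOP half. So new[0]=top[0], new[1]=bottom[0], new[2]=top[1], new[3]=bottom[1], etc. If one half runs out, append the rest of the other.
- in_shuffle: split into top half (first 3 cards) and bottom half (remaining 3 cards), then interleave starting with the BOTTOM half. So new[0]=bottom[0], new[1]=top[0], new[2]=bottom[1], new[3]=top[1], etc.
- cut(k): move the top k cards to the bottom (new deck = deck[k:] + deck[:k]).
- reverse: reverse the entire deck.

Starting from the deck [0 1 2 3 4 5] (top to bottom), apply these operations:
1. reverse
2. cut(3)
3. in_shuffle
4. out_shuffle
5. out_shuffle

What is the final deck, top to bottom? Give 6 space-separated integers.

After op 1 (reverse): [5 4 3 2 1 0]
After op 2 (cut(3)): [2 1 0 5 4 3]
After op 3 (in_shuffle): [5 2 4 1 3 0]
After op 4 (out_shuffle): [5 1 2 3 4 0]
After op 5 (out_shuffle): [5 3 1 4 2 0]

Answer: 5 3 1 4 2 0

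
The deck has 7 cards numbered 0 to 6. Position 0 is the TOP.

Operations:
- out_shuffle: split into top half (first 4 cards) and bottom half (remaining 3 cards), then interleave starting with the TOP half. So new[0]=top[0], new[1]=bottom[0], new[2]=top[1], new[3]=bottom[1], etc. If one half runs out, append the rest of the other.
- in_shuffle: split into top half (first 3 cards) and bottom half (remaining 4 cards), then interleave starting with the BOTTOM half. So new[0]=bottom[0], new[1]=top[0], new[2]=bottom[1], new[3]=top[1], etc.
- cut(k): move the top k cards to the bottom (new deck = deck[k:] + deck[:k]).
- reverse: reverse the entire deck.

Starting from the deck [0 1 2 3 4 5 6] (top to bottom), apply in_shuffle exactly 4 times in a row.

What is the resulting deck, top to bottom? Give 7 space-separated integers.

After op 1 (in_shuffle): [3 0 4 1 5 2 6]
After op 2 (in_shuffle): [1 3 5 0 2 4 6]
After op 3 (in_shuffle): [0 1 2 3 4 5 6]
After op 4 (in_shuffle): [3 0 4 1 5 2 6]

Answer: 3 0 4 1 5 2 6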